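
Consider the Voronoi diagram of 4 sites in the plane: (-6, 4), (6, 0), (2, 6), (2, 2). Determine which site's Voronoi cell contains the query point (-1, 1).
Nearest site = (2, 2)

The Voronoi cell of site s contains exactly those query points closer to s than to any other site. Compute squared distances from q = (-1, 1) to each site:
  (2 − -1)² + (2 − 1)² = 10
  (-6 − -1)² + (4 − 1)² = 34
  (2 − -1)² + (6 − 1)² = 34
  (6 − -1)² + (0 − 1)² = 50
Minimum is attained by (2, 2), so q lies in its Voronoi cell.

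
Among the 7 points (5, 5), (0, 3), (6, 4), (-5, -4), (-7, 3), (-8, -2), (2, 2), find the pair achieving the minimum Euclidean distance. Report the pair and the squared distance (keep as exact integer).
Pair = ((5, 5), (6, 4)); squared distance = 2

Compute all C(7, 2) = 21 pairwise squared distances (x_i − x_j)² + (y_i − y_j)². The minimum is 2, attained by the pair ((5, 5), (6, 4)).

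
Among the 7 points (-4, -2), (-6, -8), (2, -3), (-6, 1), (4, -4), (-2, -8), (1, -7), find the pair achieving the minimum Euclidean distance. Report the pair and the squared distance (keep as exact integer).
Pair = ((2, -3), (4, -4)); squared distance = 5

Compute all C(7, 2) = 21 pairwise squared distances (x_i − x_j)² + (y_i − y_j)². The minimum is 5, attained by the pair ((2, -3), (4, -4)).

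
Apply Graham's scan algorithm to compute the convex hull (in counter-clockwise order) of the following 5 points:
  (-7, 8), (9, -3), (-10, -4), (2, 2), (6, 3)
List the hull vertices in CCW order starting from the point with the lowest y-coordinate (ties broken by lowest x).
Hull (CCW) = [(-10, -4), (9, -3), (6, 3), (-7, 8)]

Graham scan procedure:
  1. Find the pivot p₀ = point with lowest y (tie → lowest x): (-10, -4).
  2. Sort the remaining points by polar angle around p₀.
  3. Walk through sorted points, maintaining a stack; pop the top while the last three entries make a non-left turn (cross product ≤ 0).
  4. Final stack is the convex hull in CCW order: (-10, -4), (9, -3), (6, 3), (-7, 8).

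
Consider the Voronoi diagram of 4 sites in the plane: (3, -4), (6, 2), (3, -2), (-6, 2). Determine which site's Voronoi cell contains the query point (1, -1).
Nearest site = (3, -2)

The Voronoi cell of site s contains exactly those query points closer to s than to any other site. Compute squared distances from q = (1, -1) to each site:
  (3 − 1)² + (-2 − -1)² = 5
  (3 − 1)² + (-4 − -1)² = 13
  (6 − 1)² + (2 − -1)² = 34
  (-6 − 1)² + (2 − -1)² = 58
Minimum is attained by (3, -2), so q lies in its Voronoi cell.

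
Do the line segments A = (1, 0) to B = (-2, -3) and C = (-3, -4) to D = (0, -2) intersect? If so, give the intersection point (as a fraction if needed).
No (intersection of containing lines falls outside at least one segment)

Parametrize and solve: t = 4/3, s = 0. At least one of these is outside [0, 1], so the segments do not intersect.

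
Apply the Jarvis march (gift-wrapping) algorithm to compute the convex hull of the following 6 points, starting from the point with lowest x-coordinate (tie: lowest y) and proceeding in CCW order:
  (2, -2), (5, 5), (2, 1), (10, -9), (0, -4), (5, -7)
Hull (CCW) = [(0, -4), (5, -7), (10, -9), (5, 5), (2, 1)]

Jarvis march: at each step, from the current hull vertex p, select the next vertex q as the point such that every other point lies strictly to the left of (or on) the directed line p → q. (Equivalently: for every other point r, the cross product (q − p) × (r − p) ≥ 0.)
Starting point (lowest x, tie lowest y): (0, -4). Wrap until returning to start. Resulting hull: (0, -4), (5, -7), (10, -9), (5, 5), (2, 1).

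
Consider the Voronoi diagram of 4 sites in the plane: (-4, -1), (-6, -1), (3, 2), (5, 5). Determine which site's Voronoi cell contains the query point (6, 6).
Nearest site = (5, 5)

The Voronoi cell of site s contains exactly those query points closer to s than to any other site. Compute squared distances from q = (6, 6) to each site:
  (5 − 6)² + (5 − 6)² = 2
  (3 − 6)² + (2 − 6)² = 25
  (-4 − 6)² + (-1 − 6)² = 149
  (-6 − 6)² + (-1 − 6)² = 193
Minimum is attained by (5, 5), so q lies in its Voronoi cell.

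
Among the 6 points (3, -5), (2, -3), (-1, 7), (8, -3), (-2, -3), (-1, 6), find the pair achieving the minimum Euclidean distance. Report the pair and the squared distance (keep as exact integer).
Pair = ((-1, 7), (-1, 6)); squared distance = 1

Compute all C(6, 2) = 15 pairwise squared distances (x_i − x_j)² + (y_i − y_j)². The minimum is 1, attained by the pair ((-1, 7), (-1, 6)).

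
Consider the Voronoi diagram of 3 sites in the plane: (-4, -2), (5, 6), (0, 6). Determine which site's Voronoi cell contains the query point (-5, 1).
Nearest site = (-4, -2)

The Voronoi cell of site s contains exactly those query points closer to s than to any other site. Compute squared distances from q = (-5, 1) to each site:
  (-4 − -5)² + (-2 − 1)² = 10
  (0 − -5)² + (6 − 1)² = 50
  (5 − -5)² + (6 − 1)² = 125
Minimum is attained by (-4, -2), so q lies in its Voronoi cell.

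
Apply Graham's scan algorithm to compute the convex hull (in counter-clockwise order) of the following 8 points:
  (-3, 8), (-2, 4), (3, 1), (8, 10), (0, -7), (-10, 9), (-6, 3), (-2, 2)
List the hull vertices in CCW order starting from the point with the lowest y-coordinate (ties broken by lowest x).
Hull (CCW) = [(0, -7), (8, 10), (-10, 9)]

Graham scan procedure:
  1. Find the pivot p₀ = point with lowest y (tie → lowest x): (0, -7).
  2. Sort the remaining points by polar angle around p₀.
  3. Walk through sorted points, maintaining a stack; pop the top while the last three entries make a non-left turn (cross product ≤ 0).
  4. Final stack is the convex hull in CCW order: (0, -7), (8, 10), (-10, 9).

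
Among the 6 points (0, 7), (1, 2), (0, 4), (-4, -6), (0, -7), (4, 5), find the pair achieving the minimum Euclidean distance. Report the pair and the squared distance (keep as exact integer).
Pair = ((1, 2), (0, 4)); squared distance = 5

Compute all C(6, 2) = 15 pairwise squared distances (x_i − x_j)² + (y_i − y_j)². The minimum is 5, attained by the pair ((1, 2), (0, 4)).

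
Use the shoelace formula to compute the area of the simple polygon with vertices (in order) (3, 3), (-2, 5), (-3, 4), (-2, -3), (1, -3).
Area = 33

Shoelace formula: Area = (1/2) |Σ_i (x_i · y_{i+1} − x_{i+1} · y_i)| (indices mod n). Compute each cross term:
  (3)(5) − (-2)(3) = 21
  (-2)(4) − (-3)(5) = 7
  (-3)(-3) − (-2)(4) = 17
  (-2)(-3) − (1)(-3) = 9
  (1)(3) − (3)(-3) = 12
Sum = 66, so (signed) Area = 66/2 = 33, |Area| = 33.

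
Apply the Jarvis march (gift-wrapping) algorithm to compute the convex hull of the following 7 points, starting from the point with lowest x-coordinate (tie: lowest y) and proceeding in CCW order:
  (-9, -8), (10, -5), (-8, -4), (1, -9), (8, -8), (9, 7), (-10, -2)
Hull (CCW) = [(-10, -2), (-9, -8), (1, -9), (8, -8), (10, -5), (9, 7)]

Jarvis march: at each step, from the current hull vertex p, select the next vertex q as the point such that every other point lies strictly to the left of (or on) the directed line p → q. (Equivalently: for every other point r, the cross product (q − p) × (r − p) ≥ 0.)
Starting point (lowest x, tie lowest y): (-10, -2). Wrap until returning to start. Resulting hull: (-10, -2), (-9, -8), (1, -9), (8, -8), (10, -5), (9, 7).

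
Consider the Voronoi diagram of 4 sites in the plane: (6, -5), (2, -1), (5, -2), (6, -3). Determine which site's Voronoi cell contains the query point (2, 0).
Nearest site = (2, -1)

The Voronoi cell of site s contains exactly those query points closer to s than to any other site. Compute squared distances from q = (2, 0) to each site:
  (2 − 2)² + (-1 − 0)² = 1
  (5 − 2)² + (-2 − 0)² = 13
  (6 − 2)² + (-3 − 0)² = 25
  (6 − 2)² + (-5 − 0)² = 41
Minimum is attained by (2, -1), so q lies in its Voronoi cell.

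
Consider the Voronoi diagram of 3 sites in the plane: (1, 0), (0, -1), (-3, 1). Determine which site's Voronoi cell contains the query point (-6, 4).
Nearest site = (-3, 1)

The Voronoi cell of site s contains exactly those query points closer to s than to any other site. Compute squared distances from q = (-6, 4) to each site:
  (-3 − -6)² + (1 − 4)² = 18
  (0 − -6)² + (-1 − 4)² = 61
  (1 − -6)² + (0 − 4)² = 65
Minimum is attained by (-3, 1), so q lies in its Voronoi cell.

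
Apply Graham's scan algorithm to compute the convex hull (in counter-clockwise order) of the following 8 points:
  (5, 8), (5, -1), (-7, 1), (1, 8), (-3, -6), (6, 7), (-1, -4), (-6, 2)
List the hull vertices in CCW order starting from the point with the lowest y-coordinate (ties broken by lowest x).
Hull (CCW) = [(-3, -6), (5, -1), (6, 7), (5, 8), (1, 8), (-6, 2), (-7, 1)]

Graham scan procedure:
  1. Find the pivot p₀ = point with lowest y (tie → lowest x): (-3, -6).
  2. Sort the remaining points by polar angle around p₀.
  3. Walk through sorted points, maintaining a stack; pop the top while the last three entries make a non-left turn (cross product ≤ 0).
  4. Final stack is the convex hull in CCW order: (-3, -6), (5, -1), (6, 7), (5, 8), (1, 8), (-6, 2), (-7, 1).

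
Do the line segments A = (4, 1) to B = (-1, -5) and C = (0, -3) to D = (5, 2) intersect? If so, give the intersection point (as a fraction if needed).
Yes; intersection at (4, 1) (t = 0 on AB, s = 4/5 on CD)

Parametrize AB as A + t(B − A) = (4 + -5 t, 1 + -6 t) and CD as C + s(D − C) = (0 + 5 s, -3 + 5 s). Solve the linear system for (t, s). Determinant = -5 ≠ 0, so a unique intersection of the containing lines exists. Solution: t = 0, s = 4/5 — both in [0, 1], so the segments cross. Intersection point: (4, 1).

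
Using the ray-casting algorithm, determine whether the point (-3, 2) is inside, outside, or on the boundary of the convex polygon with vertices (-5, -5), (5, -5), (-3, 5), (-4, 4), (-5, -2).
The point (-3, 2) lies strictly inside the polygon

Cast a horizontal ray to the right from the query point and count how many polygon edges it crosses (each edge strictly once or zero times, handled with the usual half-open convention). 
Parity of crossings → odd ⇒ inside.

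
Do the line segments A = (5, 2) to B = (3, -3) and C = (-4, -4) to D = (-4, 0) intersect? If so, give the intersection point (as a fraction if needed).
No (intersection of containing lines falls outside at least one segment)

Parametrize and solve: t = 9/2, s = -33/8. At least one of these is outside [0, 1], so the segments do not intersect.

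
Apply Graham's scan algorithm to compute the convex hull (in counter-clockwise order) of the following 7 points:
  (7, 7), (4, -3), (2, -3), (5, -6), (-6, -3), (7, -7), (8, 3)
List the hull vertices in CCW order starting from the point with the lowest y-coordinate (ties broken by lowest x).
Hull (CCW) = [(7, -7), (8, 3), (7, 7), (-6, -3)]

Graham scan procedure:
  1. Find the pivot p₀ = point with lowest y (tie → lowest x): (7, -7).
  2. Sort the remaining points by polar angle around p₀.
  3. Walk through sorted points, maintaining a stack; pop the top while the last three entries make a non-left turn (cross product ≤ 0).
  4. Final stack is the convex hull in CCW order: (7, -7), (8, 3), (7, 7), (-6, -3).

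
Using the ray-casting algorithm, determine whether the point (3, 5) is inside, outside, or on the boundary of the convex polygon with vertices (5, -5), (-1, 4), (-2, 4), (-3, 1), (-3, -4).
The point (3, 5) lies strictly outside the polygon

Cast a horizontal ray to the right from the query point and count how many polygon edges it crosses (each edge strictly once or zero times, handled with the usual half-open convention). 
Parity of crossings → even ⇒ outside.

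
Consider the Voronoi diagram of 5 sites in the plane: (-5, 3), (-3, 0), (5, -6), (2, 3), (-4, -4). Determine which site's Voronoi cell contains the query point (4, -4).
Nearest site = (5, -6)

The Voronoi cell of site s contains exactly those query points closer to s than to any other site. Compute squared distances from q = (4, -4) to each site:
  (5 − 4)² + (-6 − -4)² = 5
  (2 − 4)² + (3 − -4)² = 53
  (-4 − 4)² + (-4 − -4)² = 64
  (-3 − 4)² + (0 − -4)² = 65
  (-5 − 4)² + (3 − -4)² = 130
Minimum is attained by (5, -6), so q lies in its Voronoi cell.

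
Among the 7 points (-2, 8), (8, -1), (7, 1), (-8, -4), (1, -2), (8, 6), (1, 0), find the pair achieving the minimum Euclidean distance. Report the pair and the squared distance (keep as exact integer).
Pair = ((1, -2), (1, 0)); squared distance = 4

Compute all C(7, 2) = 21 pairwise squared distances (x_i − x_j)² + (y_i − y_j)². The minimum is 4, attained by the pair ((1, -2), (1, 0)).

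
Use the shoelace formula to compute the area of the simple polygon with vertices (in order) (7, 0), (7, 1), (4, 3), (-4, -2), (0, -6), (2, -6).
Area = 53

Shoelace formula: Area = (1/2) |Σ_i (x_i · y_{i+1} − x_{i+1} · y_i)| (indices mod n). Compute each cross term:
  (7)(1) − (7)(0) = 7
  (7)(3) − (4)(1) = 17
  (4)(-2) − (-4)(3) = 4
  (-4)(-6) − (0)(-2) = 24
  (0)(-6) − (2)(-6) = 12
  (2)(0) − (7)(-6) = 42
Sum = 106, so (signed) Area = 106/2 = 53, |Area| = 53.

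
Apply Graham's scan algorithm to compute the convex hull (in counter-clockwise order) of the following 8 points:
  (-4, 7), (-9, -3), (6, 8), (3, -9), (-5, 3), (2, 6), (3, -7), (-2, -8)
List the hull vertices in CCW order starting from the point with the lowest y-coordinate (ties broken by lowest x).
Hull (CCW) = [(3, -9), (6, 8), (-4, 7), (-9, -3), (-2, -8)]

Graham scan procedure:
  1. Find the pivot p₀ = point with lowest y (tie → lowest x): (3, -9).
  2. Sort the remaining points by polar angle around p₀.
  3. Walk through sorted points, maintaining a stack; pop the top while the last three entries make a non-left turn (cross product ≤ 0).
  4. Final stack is the convex hull in CCW order: (3, -9), (6, 8), (-4, 7), (-9, -3), (-2, -8).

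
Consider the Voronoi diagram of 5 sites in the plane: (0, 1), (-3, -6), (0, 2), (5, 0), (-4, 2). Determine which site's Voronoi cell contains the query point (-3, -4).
Nearest site = (-3, -6)

The Voronoi cell of site s contains exactly those query points closer to s than to any other site. Compute squared distances from q = (-3, -4) to each site:
  (-3 − -3)² + (-6 − -4)² = 4
  (0 − -3)² + (1 − -4)² = 34
  (-4 − -3)² + (2 − -4)² = 37
  (0 − -3)² + (2 − -4)² = 45
  (5 − -3)² + (0 − -4)² = 80
Minimum is attained by (-3, -6), so q lies in its Voronoi cell.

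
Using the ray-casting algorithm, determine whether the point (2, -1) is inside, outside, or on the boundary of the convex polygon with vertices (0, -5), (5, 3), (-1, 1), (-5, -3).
The point (2, -1) lies strictly inside the polygon

Cast a horizontal ray to the right from the query point and count how many polygon edges it crosses (each edge strictly once or zero times, handled with the usual half-open convention). 
Parity of crossings → odd ⇒ inside.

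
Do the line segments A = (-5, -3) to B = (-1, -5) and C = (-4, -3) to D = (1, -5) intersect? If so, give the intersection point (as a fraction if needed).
No (intersection of containing lines falls outside at least one segment)

Parametrize and solve: t = -1, s = -1. At least one of these is outside [0, 1], so the segments do not intersect.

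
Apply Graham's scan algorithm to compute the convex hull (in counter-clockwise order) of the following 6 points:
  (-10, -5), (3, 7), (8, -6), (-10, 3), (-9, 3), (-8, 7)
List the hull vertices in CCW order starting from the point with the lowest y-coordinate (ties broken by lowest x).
Hull (CCW) = [(8, -6), (3, 7), (-8, 7), (-10, 3), (-10, -5)]

Graham scan procedure:
  1. Find the pivot p₀ = point with lowest y (tie → lowest x): (8, -6).
  2. Sort the remaining points by polar angle around p₀.
  3. Walk through sorted points, maintaining a stack; pop the top while the last three entries make a non-left turn (cross product ≤ 0).
  4. Final stack is the convex hull in CCW order: (8, -6), (3, 7), (-8, 7), (-10, 3), (-10, -5).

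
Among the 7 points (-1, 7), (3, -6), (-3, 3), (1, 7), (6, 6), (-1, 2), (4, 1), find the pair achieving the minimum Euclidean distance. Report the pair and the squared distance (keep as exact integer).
Pair = ((-1, 7), (1, 7)); squared distance = 4

Compute all C(7, 2) = 21 pairwise squared distances (x_i − x_j)² + (y_i − y_j)². The minimum is 4, attained by the pair ((-1, 7), (1, 7)).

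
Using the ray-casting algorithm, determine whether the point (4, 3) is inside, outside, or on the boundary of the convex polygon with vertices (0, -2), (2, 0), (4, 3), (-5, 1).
The point (4, 3) lies on the polygon boundary

Boundary check: the query satisfies the collinearity and bounding-box conditions for some polygon edge, so it lies exactly on the boundary.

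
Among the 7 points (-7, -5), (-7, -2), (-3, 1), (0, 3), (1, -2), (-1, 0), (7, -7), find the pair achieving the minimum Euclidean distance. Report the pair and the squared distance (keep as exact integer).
Pair = ((-3, 1), (-1, 0)); squared distance = 5

Compute all C(7, 2) = 21 pairwise squared distances (x_i − x_j)² + (y_i − y_j)². The minimum is 5, attained by the pair ((-3, 1), (-1, 0)).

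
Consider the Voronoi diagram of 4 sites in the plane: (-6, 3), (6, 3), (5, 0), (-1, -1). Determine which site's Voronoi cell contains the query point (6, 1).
Nearest site = (5, 0)

The Voronoi cell of site s contains exactly those query points closer to s than to any other site. Compute squared distances from q = (6, 1) to each site:
  (5 − 6)² + (0 − 1)² = 2
  (6 − 6)² + (3 − 1)² = 4
  (-1 − 6)² + (-1 − 1)² = 53
  (-6 − 6)² + (3 − 1)² = 148
Minimum is attained by (5, 0), so q lies in its Voronoi cell.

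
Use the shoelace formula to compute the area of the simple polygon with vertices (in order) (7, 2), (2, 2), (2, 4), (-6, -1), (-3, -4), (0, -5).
Area = 107/2

Shoelace formula: Area = (1/2) |Σ_i (x_i · y_{i+1} − x_{i+1} · y_i)| (indices mod n). Compute each cross term:
  (7)(2) − (2)(2) = 10
  (2)(4) − (2)(2) = 4
  (2)(-1) − (-6)(4) = 22
  (-6)(-4) − (-3)(-1) = 21
  (-3)(-5) − (0)(-4) = 15
  (0)(2) − (7)(-5) = 35
Sum = 107, so (signed) Area = 107/2 = 107/2, |Area| = 107/2.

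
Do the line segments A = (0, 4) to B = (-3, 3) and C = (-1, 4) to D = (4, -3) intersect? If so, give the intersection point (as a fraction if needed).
Yes; intersection at (-21/26, 97/26) (t = 7/26 on AB, s = 1/26 on CD)

Parametrize AB as A + t(B − A) = (0 + -3 t, 4 + -1 t) and CD as C + s(D − C) = (-1 + 5 s, 4 + -7 s). Solve the linear system for (t, s). Determinant = -26 ≠ 0, so a unique intersection of the containing lines exists. Solution: t = 7/26, s = 1/26 — both in [0, 1], so the segments cross. Intersection point: (-21/26, 97/26).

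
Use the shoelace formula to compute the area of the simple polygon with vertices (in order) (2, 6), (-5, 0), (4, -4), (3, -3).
Area = 37

Shoelace formula: Area = (1/2) |Σ_i (x_i · y_{i+1} − x_{i+1} · y_i)| (indices mod n). Compute each cross term:
  (2)(0) − (-5)(6) = 30
  (-5)(-4) − (4)(0) = 20
  (4)(-3) − (3)(-4) = 0
  (3)(6) − (2)(-3) = 24
Sum = 74, so (signed) Area = 74/2 = 37, |Area| = 37.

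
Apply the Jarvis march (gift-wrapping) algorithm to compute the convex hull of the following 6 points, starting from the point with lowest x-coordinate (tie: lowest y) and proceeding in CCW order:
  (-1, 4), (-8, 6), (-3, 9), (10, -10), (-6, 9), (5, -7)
Hull (CCW) = [(-8, 6), (5, -7), (10, -10), (-3, 9), (-6, 9)]

Jarvis march: at each step, from the current hull vertex p, select the next vertex q as the point such that every other point lies strictly to the left of (or on) the directed line p → q. (Equivalently: for every other point r, the cross product (q − p) × (r − p) ≥ 0.)
Starting point (lowest x, tie lowest y): (-8, 6). Wrap until returning to start. Resulting hull: (-8, 6), (5, -7), (10, -10), (-3, 9), (-6, 9).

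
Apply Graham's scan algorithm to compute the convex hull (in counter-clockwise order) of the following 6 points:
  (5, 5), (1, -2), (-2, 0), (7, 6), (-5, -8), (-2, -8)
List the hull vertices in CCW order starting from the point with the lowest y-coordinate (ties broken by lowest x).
Hull (CCW) = [(-5, -8), (-2, -8), (7, 6), (5, 5), (-2, 0)]

Graham scan procedure:
  1. Find the pivot p₀ = point with lowest y (tie → lowest x): (-5, -8).
  2. Sort the remaining points by polar angle around p₀.
  3. Walk through sorted points, maintaining a stack; pop the top while the last three entries make a non-left turn (cross product ≤ 0).
  4. Final stack is the convex hull in CCW order: (-5, -8), (-2, -8), (7, 6), (5, 5), (-2, 0).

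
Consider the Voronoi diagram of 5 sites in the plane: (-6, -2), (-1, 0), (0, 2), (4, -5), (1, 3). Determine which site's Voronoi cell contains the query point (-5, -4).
Nearest site = (-6, -2)

The Voronoi cell of site s contains exactly those query points closer to s than to any other site. Compute squared distances from q = (-5, -4) to each site:
  (-6 − -5)² + (-2 − -4)² = 5
  (-1 − -5)² + (0 − -4)² = 32
  (0 − -5)² + (2 − -4)² = 61
  (4 − -5)² + (-5 − -4)² = 82
  (1 − -5)² + (3 − -4)² = 85
Minimum is attained by (-6, -2), so q lies in its Voronoi cell.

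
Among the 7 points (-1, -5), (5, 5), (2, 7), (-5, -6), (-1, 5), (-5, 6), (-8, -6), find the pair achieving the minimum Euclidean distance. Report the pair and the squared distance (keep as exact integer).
Pair = ((-5, -6), (-8, -6)); squared distance = 9

Compute all C(7, 2) = 21 pairwise squared distances (x_i − x_j)² + (y_i − y_j)². The minimum is 9, attained by the pair ((-5, -6), (-8, -6)).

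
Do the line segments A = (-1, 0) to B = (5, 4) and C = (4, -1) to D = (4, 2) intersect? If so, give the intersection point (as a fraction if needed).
No (intersection of containing lines falls outside at least one segment)

Parametrize and solve: t = 5/6, s = 13/9. At least one of these is outside [0, 1], so the segments do not intersect.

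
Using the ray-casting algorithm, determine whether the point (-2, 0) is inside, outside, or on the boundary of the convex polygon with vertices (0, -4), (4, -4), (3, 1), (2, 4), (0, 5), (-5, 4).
The point (-2, 0) lies strictly inside the polygon

Cast a horizontal ray to the right from the query point and count how many polygon edges it crosses (each edge strictly once or zero times, handled with the usual half-open convention). 
Parity of crossings → odd ⇒ inside.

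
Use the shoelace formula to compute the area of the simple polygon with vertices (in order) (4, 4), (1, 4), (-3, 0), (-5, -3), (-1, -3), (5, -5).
Area = 105/2

Shoelace formula: Area = (1/2) |Σ_i (x_i · y_{i+1} − x_{i+1} · y_i)| (indices mod n). Compute each cross term:
  (4)(4) − (1)(4) = 12
  (1)(0) − (-3)(4) = 12
  (-3)(-3) − (-5)(0) = 9
  (-5)(-3) − (-1)(-3) = 12
  (-1)(-5) − (5)(-3) = 20
  (5)(4) − (4)(-5) = 40
Sum = 105, so (signed) Area = 105/2 = 105/2, |Area| = 105/2.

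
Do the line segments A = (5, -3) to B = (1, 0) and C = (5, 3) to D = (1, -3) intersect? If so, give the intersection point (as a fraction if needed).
Yes; intersection at (7/3, -1) (t = 2/3 on AB, s = 2/3 on CD)

Parametrize AB as A + t(B − A) = (5 + -4 t, -3 + 3 t) and CD as C + s(D − C) = (5 + -4 s, 3 + -6 s). Solve the linear system for (t, s). Determinant = -36 ≠ 0, so a unique intersection of the containing lines exists. Solution: t = 2/3, s = 2/3 — both in [0, 1], so the segments cross. Intersection point: (7/3, -1).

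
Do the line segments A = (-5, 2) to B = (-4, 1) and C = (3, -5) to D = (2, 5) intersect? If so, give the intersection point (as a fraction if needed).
No (intersection of containing lines falls outside at least one segment)

Parametrize and solve: t = 73/9, s = -1/9. At least one of these is outside [0, 1], so the segments do not intersect.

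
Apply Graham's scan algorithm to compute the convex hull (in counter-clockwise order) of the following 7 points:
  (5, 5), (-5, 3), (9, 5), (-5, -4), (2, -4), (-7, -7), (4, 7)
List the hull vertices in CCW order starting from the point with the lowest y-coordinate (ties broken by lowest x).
Hull (CCW) = [(-7, -7), (2, -4), (9, 5), (4, 7), (-5, 3)]

Graham scan procedure:
  1. Find the pivot p₀ = point with lowest y (tie → lowest x): (-7, -7).
  2. Sort the remaining points by polar angle around p₀.
  3. Walk through sorted points, maintaining a stack; pop the top while the last three entries make a non-left turn (cross product ≤ 0).
  4. Final stack is the convex hull in CCW order: (-7, -7), (2, -4), (9, 5), (4, 7), (-5, 3).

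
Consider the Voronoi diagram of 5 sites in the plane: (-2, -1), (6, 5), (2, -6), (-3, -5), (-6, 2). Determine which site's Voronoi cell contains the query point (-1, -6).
Nearest site = (-3, -5)

The Voronoi cell of site s contains exactly those query points closer to s than to any other site. Compute squared distances from q = (-1, -6) to each site:
  (-3 − -1)² + (-5 − -6)² = 5
  (2 − -1)² + (-6 − -6)² = 9
  (-2 − -1)² + (-1 − -6)² = 26
  (-6 − -1)² + (2 − -6)² = 89
  (6 − -1)² + (5 − -6)² = 170
Minimum is attained by (-3, -5), so q lies in its Voronoi cell.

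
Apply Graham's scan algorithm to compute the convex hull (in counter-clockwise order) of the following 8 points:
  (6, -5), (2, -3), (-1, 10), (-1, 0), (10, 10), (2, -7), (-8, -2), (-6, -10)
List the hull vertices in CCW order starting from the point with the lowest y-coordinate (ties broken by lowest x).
Hull (CCW) = [(-6, -10), (2, -7), (6, -5), (10, 10), (-1, 10), (-8, -2)]

Graham scan procedure:
  1. Find the pivot p₀ = point with lowest y (tie → lowest x): (-6, -10).
  2. Sort the remaining points by polar angle around p₀.
  3. Walk through sorted points, maintaining a stack; pop the top while the last three entries make a non-left turn (cross product ≤ 0).
  4. Final stack is the convex hull in CCW order: (-6, -10), (2, -7), (6, -5), (10, 10), (-1, 10), (-8, -2).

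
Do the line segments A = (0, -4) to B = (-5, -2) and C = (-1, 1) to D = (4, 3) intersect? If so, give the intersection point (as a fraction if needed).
No (intersection of containing lines falls outside at least one segment)

Parametrize and solve: t = 27/20, s = -23/20. At least one of these is outside [0, 1], so the segments do not intersect.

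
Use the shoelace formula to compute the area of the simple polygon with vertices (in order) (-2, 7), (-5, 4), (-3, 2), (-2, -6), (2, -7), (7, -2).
Area = 167/2

Shoelace formula: Area = (1/2) |Σ_i (x_i · y_{i+1} − x_{i+1} · y_i)| (indices mod n). Compute each cross term:
  (-2)(4) − (-5)(7) = 27
  (-5)(2) − (-3)(4) = 2
  (-3)(-6) − (-2)(2) = 22
  (-2)(-7) − (2)(-6) = 26
  (2)(-2) − (7)(-7) = 45
  (7)(7) − (-2)(-2) = 45
Sum = 167, so (signed) Area = 167/2 = 167/2, |Area| = 167/2.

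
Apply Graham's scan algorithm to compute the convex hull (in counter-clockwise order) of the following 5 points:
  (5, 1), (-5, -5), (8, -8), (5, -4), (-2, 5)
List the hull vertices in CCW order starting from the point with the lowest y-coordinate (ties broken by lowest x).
Hull (CCW) = [(8, -8), (5, 1), (-2, 5), (-5, -5)]

Graham scan procedure:
  1. Find the pivot p₀ = point with lowest y (tie → lowest x): (8, -8).
  2. Sort the remaining points by polar angle around p₀.
  3. Walk through sorted points, maintaining a stack; pop the top while the last three entries make a non-left turn (cross product ≤ 0).
  4. Final stack is the convex hull in CCW order: (8, -8), (5, 1), (-2, 5), (-5, -5).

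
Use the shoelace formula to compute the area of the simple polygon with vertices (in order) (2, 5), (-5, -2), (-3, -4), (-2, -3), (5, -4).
Area = 46

Shoelace formula: Area = (1/2) |Σ_i (x_i · y_{i+1} − x_{i+1} · y_i)| (indices mod n). Compute each cross term:
  (2)(-2) − (-5)(5) = 21
  (-5)(-4) − (-3)(-2) = 14
  (-3)(-3) − (-2)(-4) = 1
  (-2)(-4) − (5)(-3) = 23
  (5)(5) − (2)(-4) = 33
Sum = 92, so (signed) Area = 92/2 = 46, |Area| = 46.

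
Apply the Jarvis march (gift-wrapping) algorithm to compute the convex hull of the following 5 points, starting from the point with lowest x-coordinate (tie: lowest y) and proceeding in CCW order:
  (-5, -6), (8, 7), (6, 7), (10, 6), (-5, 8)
Hull (CCW) = [(-5, -6), (10, 6), (8, 7), (-5, 8)]

Jarvis march: at each step, from the current hull vertex p, select the next vertex q as the point such that every other point lies strictly to the left of (or on) the directed line p → q. (Equivalently: for every other point r, the cross product (q − p) × (r − p) ≥ 0.)
Starting point (lowest x, tie lowest y): (-5, -6). Wrap until returning to start. Resulting hull: (-5, -6), (10, 6), (8, 7), (-5, 8).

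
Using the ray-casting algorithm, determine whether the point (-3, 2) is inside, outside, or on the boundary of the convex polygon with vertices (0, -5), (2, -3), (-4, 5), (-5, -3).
The point (-3, 2) lies strictly inside the polygon

Cast a horizontal ray to the right from the query point and count how many polygon edges it crosses (each edge strictly once or zero times, handled with the usual half-open convention). 
Parity of crossings → odd ⇒ inside.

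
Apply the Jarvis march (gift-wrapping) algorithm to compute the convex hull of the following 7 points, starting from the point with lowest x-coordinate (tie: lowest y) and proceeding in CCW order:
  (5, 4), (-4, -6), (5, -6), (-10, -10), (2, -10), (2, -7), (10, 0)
Hull (CCW) = [(-10, -10), (2, -10), (10, 0), (5, 4)]

Jarvis march: at each step, from the current hull vertex p, select the next vertex q as the point such that every other point lies strictly to the left of (or on) the directed line p → q. (Equivalently: for every other point r, the cross product (q − p) × (r − p) ≥ 0.)
Starting point (lowest x, tie lowest y): (-10, -10). Wrap until returning to start. Resulting hull: (-10, -10), (2, -10), (10, 0), (5, 4).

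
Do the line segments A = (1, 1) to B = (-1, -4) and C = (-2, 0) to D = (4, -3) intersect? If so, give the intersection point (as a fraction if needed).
Yes; intersection at (1/6, -13/12) (t = 5/12 on AB, s = 13/36 on CD)

Parametrize AB as A + t(B − A) = (1 + -2 t, 1 + -5 t) and CD as C + s(D − C) = (-2 + 6 s, 0 + -3 s). Solve the linear system for (t, s). Determinant = -36 ≠ 0, so a unique intersection of the containing lines exists. Solution: t = 5/12, s = 13/36 — both in [0, 1], so the segments cross. Intersection point: (1/6, -13/12).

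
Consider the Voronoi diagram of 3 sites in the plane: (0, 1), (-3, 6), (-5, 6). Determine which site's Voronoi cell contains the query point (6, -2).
Nearest site = (0, 1)

The Voronoi cell of site s contains exactly those query points closer to s than to any other site. Compute squared distances from q = (6, -2) to each site:
  (0 − 6)² + (1 − -2)² = 45
  (-3 − 6)² + (6 − -2)² = 145
  (-5 − 6)² + (6 − -2)² = 185
Minimum is attained by (0, 1), so q lies in its Voronoi cell.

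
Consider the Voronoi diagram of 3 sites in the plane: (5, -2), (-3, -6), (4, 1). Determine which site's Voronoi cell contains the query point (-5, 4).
Nearest site = (4, 1)

The Voronoi cell of site s contains exactly those query points closer to s than to any other site. Compute squared distances from q = (-5, 4) to each site:
  (4 − -5)² + (1 − 4)² = 90
  (-3 − -5)² + (-6 − 4)² = 104
  (5 − -5)² + (-2 − 4)² = 136
Minimum is attained by (4, 1), so q lies in its Voronoi cell.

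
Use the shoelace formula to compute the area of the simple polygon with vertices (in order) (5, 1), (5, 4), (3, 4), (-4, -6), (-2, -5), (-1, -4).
Area = 51/2

Shoelace formula: Area = (1/2) |Σ_i (x_i · y_{i+1} − x_{i+1} · y_i)| (indices mod n). Compute each cross term:
  (5)(4) − (5)(1) = 15
  (5)(4) − (3)(4) = 8
  (3)(-6) − (-4)(4) = -2
  (-4)(-5) − (-2)(-6) = 8
  (-2)(-4) − (-1)(-5) = 3
  (-1)(1) − (5)(-4) = 19
Sum = 51, so (signed) Area = 51/2 = 51/2, |Area| = 51/2.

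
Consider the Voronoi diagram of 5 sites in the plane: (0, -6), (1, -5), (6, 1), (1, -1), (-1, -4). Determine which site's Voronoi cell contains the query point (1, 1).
Nearest site = (1, -1)

The Voronoi cell of site s contains exactly those query points closer to s than to any other site. Compute squared distances from q = (1, 1) to each site:
  (1 − 1)² + (-1 − 1)² = 4
  (6 − 1)² + (1 − 1)² = 25
  (-1 − 1)² + (-4 − 1)² = 29
  (1 − 1)² + (-5 − 1)² = 36
  (0 − 1)² + (-6 − 1)² = 50
Minimum is attained by (1, -1), so q lies in its Voronoi cell.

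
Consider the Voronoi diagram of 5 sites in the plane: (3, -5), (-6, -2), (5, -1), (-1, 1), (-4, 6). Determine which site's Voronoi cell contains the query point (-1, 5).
Nearest site = (-4, 6)

The Voronoi cell of site s contains exactly those query points closer to s than to any other site. Compute squared distances from q = (-1, 5) to each site:
  (-4 − -1)² + (6 − 5)² = 10
  (-1 − -1)² + (1 − 5)² = 16
  (5 − -1)² + (-1 − 5)² = 72
  (-6 − -1)² + (-2 − 5)² = 74
  (3 − -1)² + (-5 − 5)² = 116
Minimum is attained by (-4, 6), so q lies in its Voronoi cell.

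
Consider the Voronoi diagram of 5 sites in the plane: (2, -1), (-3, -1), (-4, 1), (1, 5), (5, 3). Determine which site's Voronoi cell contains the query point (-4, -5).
Nearest site = (-3, -1)

The Voronoi cell of site s contains exactly those query points closer to s than to any other site. Compute squared distances from q = (-4, -5) to each site:
  (-3 − -4)² + (-1 − -5)² = 17
  (-4 − -4)² + (1 − -5)² = 36
  (2 − -4)² + (-1 − -5)² = 52
  (1 − -4)² + (5 − -5)² = 125
  (5 − -4)² + (3 − -5)² = 145
Minimum is attained by (-3, -1), so q lies in its Voronoi cell.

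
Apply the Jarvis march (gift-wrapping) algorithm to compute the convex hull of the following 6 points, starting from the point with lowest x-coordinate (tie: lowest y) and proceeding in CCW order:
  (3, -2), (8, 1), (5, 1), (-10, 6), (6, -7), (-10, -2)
Hull (CCW) = [(-10, -2), (6, -7), (8, 1), (-10, 6)]

Jarvis march: at each step, from the current hull vertex p, select the next vertex q as the point such that every other point lies strictly to the left of (or on) the directed line p → q. (Equivalently: for every other point r, the cross product (q − p) × (r − p) ≥ 0.)
Starting point (lowest x, tie lowest y): (-10, -2). Wrap until returning to start. Resulting hull: (-10, -2), (6, -7), (8, 1), (-10, 6).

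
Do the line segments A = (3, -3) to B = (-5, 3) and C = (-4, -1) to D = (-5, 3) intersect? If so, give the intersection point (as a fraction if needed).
Yes; intersection at (-5, 3) (t = 1 on AB, s = 1 on CD)

Parametrize AB as A + t(B − A) = (3 + -8 t, -3 + 6 t) and CD as C + s(D − C) = (-4 + -1 s, -1 + 4 s). Solve the linear system for (t, s). Determinant = 26 ≠ 0, so a unique intersection of the containing lines exists. Solution: t = 1, s = 1 — both in [0, 1], so the segments cross. Intersection point: (-5, 3).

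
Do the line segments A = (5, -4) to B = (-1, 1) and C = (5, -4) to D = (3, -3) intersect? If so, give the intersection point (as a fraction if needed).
Yes; intersection at (5, -4) (t = 0 on AB, s = 0 on CD)

Parametrize AB as A + t(B − A) = (5 + -6 t, -4 + 5 t) and CD as C + s(D − C) = (5 + -2 s, -4 + 1 s). Solve the linear system for (t, s). Determinant = -4 ≠ 0, so a unique intersection of the containing lines exists. Solution: t = 0, s = 0 — both in [0, 1], so the segments cross. Intersection point: (5, -4).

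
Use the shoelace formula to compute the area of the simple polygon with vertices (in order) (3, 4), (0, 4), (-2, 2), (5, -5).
Area = 55/2

Shoelace formula: Area = (1/2) |Σ_i (x_i · y_{i+1} − x_{i+1} · y_i)| (indices mod n). Compute each cross term:
  (3)(4) − (0)(4) = 12
  (0)(2) − (-2)(4) = 8
  (-2)(-5) − (5)(2) = 0
  (5)(4) − (3)(-5) = 35
Sum = 55, so (signed) Area = 55/2 = 55/2, |Area| = 55/2.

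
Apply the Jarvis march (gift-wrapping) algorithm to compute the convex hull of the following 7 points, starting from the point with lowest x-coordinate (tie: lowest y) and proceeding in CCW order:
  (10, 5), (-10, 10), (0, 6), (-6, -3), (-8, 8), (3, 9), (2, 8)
Hull (CCW) = [(-10, 10), (-6, -3), (10, 5), (3, 9)]

Jarvis march: at each step, from the current hull vertex p, select the next vertex q as the point such that every other point lies strictly to the left of (or on) the directed line p → q. (Equivalently: for every other point r, the cross product (q − p) × (r − p) ≥ 0.)
Starting point (lowest x, tie lowest y): (-10, 10). Wrap until returning to start. Resulting hull: (-10, 10), (-6, -3), (10, 5), (3, 9).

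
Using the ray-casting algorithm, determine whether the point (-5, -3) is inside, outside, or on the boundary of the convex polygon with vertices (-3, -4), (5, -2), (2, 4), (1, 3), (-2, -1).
The point (-5, -3) lies strictly outside the polygon

Cast a horizontal ray to the right from the query point and count how many polygon edges it crosses (each edge strictly once or zero times, handled with the usual half-open convention). 
Parity of crossings → even ⇒ outside.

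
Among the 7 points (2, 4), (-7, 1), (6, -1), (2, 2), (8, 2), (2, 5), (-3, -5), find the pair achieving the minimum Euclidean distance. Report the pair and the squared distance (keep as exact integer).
Pair = ((2, 4), (2, 5)); squared distance = 1

Compute all C(7, 2) = 21 pairwise squared distances (x_i − x_j)² + (y_i − y_j)². The minimum is 1, attained by the pair ((2, 4), (2, 5)).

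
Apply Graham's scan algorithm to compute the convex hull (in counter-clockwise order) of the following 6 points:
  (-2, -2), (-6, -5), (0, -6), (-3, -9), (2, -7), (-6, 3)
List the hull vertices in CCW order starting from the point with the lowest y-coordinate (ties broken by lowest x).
Hull (CCW) = [(-3, -9), (2, -7), (-6, 3), (-6, -5)]

Graham scan procedure:
  1. Find the pivot p₀ = point with lowest y (tie → lowest x): (-3, -9).
  2. Sort the remaining points by polar angle around p₀.
  3. Walk through sorted points, maintaining a stack; pop the top while the last three entries make a non-left turn (cross product ≤ 0).
  4. Final stack is the convex hull in CCW order: (-3, -9), (2, -7), (-6, 3), (-6, -5).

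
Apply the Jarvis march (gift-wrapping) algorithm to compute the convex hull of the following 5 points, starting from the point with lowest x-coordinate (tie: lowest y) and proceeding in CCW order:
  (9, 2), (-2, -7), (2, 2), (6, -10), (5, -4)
Hull (CCW) = [(-2, -7), (6, -10), (9, 2), (2, 2)]

Jarvis march: at each step, from the current hull vertex p, select the next vertex q as the point such that every other point lies strictly to the left of (or on) the directed line p → q. (Equivalently: for every other point r, the cross product (q − p) × (r − p) ≥ 0.)
Starting point (lowest x, tie lowest y): (-2, -7). Wrap until returning to start. Resulting hull: (-2, -7), (6, -10), (9, 2), (2, 2).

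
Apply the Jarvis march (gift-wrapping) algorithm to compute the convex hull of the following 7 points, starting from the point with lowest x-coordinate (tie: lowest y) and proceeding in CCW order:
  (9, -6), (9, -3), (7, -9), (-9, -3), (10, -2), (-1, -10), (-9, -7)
Hull (CCW) = [(-9, -7), (-1, -10), (7, -9), (9, -6), (10, -2), (-9, -3)]

Jarvis march: at each step, from the current hull vertex p, select the next vertex q as the point such that every other point lies strictly to the left of (or on) the directed line p → q. (Equivalently: for every other point r, the cross product (q − p) × (r − p) ≥ 0.)
Starting point (lowest x, tie lowest y): (-9, -7). Wrap until returning to start. Resulting hull: (-9, -7), (-1, -10), (7, -9), (9, -6), (10, -2), (-9, -3).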